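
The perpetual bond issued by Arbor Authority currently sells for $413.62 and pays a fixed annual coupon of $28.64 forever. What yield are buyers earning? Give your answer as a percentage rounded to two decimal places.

6.92%

P = C/r ⇒ r = C/P = $28.64/$413.62 = 0.069242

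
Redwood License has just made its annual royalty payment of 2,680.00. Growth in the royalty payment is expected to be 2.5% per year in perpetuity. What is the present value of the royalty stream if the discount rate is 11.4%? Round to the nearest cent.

D₁ = D₀ × (1 + g) = 2,680.00 × 1.025 = 2,747.0000
Growing perpetuity: P = D₁ / (r − g) = 2,747.0000 / (0.114 − 0.025) = 30,865.17

30865.17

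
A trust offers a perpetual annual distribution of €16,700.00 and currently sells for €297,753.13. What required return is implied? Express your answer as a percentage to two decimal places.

5.61%

P = C/r ⇒ r = C/P = €16,700.00/€297,753.13 = 0.056087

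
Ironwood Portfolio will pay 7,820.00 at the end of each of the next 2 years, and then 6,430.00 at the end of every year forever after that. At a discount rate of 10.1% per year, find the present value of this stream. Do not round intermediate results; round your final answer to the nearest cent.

PV of 2-year annuity: 7,820.00 × [1 − (1+0.101)^−2] / 0.101 = 13553.70933
Perpetuity value at year 2: 6,430.00 / 0.101 = 63663.36634
PV of perpetuity: 63663.36634 / (1+0.101)^2 = 52518.82018
Total PV = 13553.70933 + 52518.82018 = 66072.52950

66072.53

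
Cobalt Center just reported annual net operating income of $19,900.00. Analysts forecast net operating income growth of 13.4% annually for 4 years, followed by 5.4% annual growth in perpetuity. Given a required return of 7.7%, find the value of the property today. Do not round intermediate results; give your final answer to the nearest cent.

$1211574.37

D_1 = 22566.60000
D_2 = 25590.52440
D_3 = 29019.65467
D_4 = 32908.28840
Terminal value at year 4: TV = D_4×(1+g_2)/(r−g_2) = 34685.33597/0.023 = 1508058.08559
P_0 = D_1/(1+r)^1 + D_2/(1+r)^2 + D_3/(1+r)^3 + D_4/(1+r)^4 + TV/(1+r)^4
    = 20953.20334 + 22062.14725 + 23229.78179 + 24459.21313 + 1120870.02798 = 1211574.37350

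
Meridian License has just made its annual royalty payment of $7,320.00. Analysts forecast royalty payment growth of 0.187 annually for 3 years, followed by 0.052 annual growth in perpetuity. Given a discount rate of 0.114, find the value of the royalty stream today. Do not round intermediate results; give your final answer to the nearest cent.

D_1 = 8688.84000
D_2 = 10313.65308
D_3 = 12242.30621
Terminal value at year 3: TV = D_3×(1+g_2)/(r−g_2) = 12878.90613/0.062 = 207724.29240
P_0 = D_1/(1+r)^1 + D_2/(1+r)^2 + D_3/(1+r)^3 + TV/(1+r)^3
    = 7799.67684 + 8310.78672 + 8855.38944 + 150255.96282 = 175221.81582

$175221.82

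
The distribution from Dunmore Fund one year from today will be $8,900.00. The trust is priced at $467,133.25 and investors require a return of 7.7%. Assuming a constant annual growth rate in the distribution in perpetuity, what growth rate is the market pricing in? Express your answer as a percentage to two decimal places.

5.79%

P = D₁/(r−g) ⇒ g = r − D₁/P = 0.077 − $8,900.00/$467,133.25 = 0.057948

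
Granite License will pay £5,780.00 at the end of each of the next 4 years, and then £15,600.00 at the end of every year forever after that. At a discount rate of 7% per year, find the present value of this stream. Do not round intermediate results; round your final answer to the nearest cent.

£189594.73

PV of 4-year annuity: £5,780.00 × [1 − (1+0.07)^−4] / 0.07 = 19578.08106
Perpetuity value at year 4: £15,600.00 / 0.07 = 222857.14286
PV of perpetuity: 222857.14286 / (1+0.07)^4 = 170016.64726
Total PV = 19578.08106 + 170016.64726 = 189594.72832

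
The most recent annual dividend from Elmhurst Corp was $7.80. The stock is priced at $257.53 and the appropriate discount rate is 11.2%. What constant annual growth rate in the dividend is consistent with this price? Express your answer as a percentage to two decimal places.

7.93%

P = D₀(1+g)/(r−g) ⇒ P(r−g) = D₀(1+g) ⇒ g(P+D₀) = P·r − D₀
g = (P·r − D₀)/(P + D₀) = ($257.53×0.112 − $7.80) / ($257.53 + $7.80) = 0.079310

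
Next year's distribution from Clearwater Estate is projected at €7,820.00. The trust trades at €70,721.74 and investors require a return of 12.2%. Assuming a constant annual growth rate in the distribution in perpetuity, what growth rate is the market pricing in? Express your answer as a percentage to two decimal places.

P = D₁/(r−g) ⇒ g = r − D₁/P = 0.122 − €7,820.00/€70,721.74 = 0.011426

1.14%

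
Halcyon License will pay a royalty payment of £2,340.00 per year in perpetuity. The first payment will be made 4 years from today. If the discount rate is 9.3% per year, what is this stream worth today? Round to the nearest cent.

Value at end of year 3: C / r = £2,340.00 / 0.093 = £25,161.2903
Discount to today: PV = £25,161.2903 / (1 + 0.093)^3 = £25,161.2903 / 1.305751 = £19,269.59

£19269.59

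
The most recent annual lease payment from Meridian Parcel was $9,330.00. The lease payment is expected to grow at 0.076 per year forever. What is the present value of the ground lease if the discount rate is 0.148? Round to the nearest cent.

$139431.67

D₁ = D₀ × (1 + g) = $9,330.00 × 1.076 = $10,039.0800
Growing perpetuity: P = D₁ / (r − g) = $10,039.0800 / (0.148 − 0.076) = $139,431.67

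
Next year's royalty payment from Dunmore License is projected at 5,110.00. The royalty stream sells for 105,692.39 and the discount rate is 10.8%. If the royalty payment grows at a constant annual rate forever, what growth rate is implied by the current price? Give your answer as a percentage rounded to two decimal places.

P = D₁/(r−g) ⇒ g = r − D₁/P = 0.108 − 5,110.00/105,692.39 = 0.059652

5.97%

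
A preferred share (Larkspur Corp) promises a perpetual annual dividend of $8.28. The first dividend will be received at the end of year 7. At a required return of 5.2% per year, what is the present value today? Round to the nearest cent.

$117.47

Value at end of year 6: C / r = $8.28 / 0.052 = $159.2308
Discount to today: PV = $159.2308 / (1 + 0.052)^6 = $159.2308 / 1.355484 = $117.47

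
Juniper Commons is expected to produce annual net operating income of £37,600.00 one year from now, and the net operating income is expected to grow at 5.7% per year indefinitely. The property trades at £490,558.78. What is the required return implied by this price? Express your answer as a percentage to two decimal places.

13.36%

P = D₁/(r − g) ⇒ r = D₁/P + g = £37,600.0000/£490,558.78 + 0.057 = 0.076647 + 0.057 = 0.133647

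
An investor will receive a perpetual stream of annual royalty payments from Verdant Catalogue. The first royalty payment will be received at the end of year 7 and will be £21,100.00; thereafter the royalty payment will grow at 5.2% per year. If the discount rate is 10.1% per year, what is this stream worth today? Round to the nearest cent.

£241747.76

Value at end of year 6: C₁ / (r − g) = £21,100.00 / (0.101 − 0.052) = £430,612.2449
Discount to today: PV = £430,612.2449 / (1 + 0.101)^6 = £430,612.2449 / 1.781246 = £241,747.76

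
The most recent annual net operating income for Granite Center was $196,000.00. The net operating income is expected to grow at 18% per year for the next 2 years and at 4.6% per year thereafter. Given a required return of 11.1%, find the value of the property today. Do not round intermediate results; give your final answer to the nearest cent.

$3987310.12

D_1 = 231280.00000
D_2 = 272910.40000
Terminal value at year 2: TV = D_2×(1+g_2)/(r−g_2) = 285464.27840/0.065 = 4391758.12923
P_0 = D_1/(1+r)^1 + D_2/(1+r)^2 + TV/(1+r)^2
    = 208172.81728 + 221101.64212 + 3558035.65623 = 3987310.11563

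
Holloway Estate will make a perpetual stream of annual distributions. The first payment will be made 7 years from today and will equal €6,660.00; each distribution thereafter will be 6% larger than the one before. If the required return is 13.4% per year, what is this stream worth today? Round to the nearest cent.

€42321.81

Value at end of year 6: C₁ / (r − g) = €6,660.00 / (0.134 − 0.06) = €90,000.0000
Discount to today: PV = €90,000.0000 / (1 + 0.134)^6 = €90,000.0000 / 2.126563 = €42,321.81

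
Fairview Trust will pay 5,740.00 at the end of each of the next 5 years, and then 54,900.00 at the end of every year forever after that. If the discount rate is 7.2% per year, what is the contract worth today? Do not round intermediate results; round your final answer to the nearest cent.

562009.11

PV of 5-year annuity: 5,740.00 × [1 − (1+0.072)^−5] / 0.072 = 23409.63653
Perpetuity value at year 5: 54,900.00 / 0.072 = 762500.00000
PV of perpetuity: 762500.00000 / (1+0.072)^5 = 538599.46940
Total PV = 23409.63653 + 538599.46940 = 562009.10594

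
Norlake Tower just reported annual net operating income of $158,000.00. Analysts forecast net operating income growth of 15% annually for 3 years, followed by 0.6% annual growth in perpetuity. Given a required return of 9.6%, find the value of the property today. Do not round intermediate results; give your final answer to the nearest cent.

D_1 = 181700.00000
D_2 = 208955.00000
D_3 = 240298.25000
Terminal value at year 3: TV = D_3×(1+g_2)/(r−g_2) = 241740.03950/0.09 = 2686000.43889
P_0 = D_1/(1+r)^1 + D_2/(1+r)^2 + D_3/(1+r)^3 + TV/(1+r)^3
    = 165784.67153 + 173952.89440 + 182523.56620 + 2040207.86224 = 2562468.99438

$2562468.99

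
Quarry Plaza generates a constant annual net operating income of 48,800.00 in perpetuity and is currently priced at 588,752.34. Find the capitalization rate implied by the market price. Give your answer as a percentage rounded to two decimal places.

P = C/r ⇒ r = C/P = 48,800.00/588,752.34 = 0.082887

8.29%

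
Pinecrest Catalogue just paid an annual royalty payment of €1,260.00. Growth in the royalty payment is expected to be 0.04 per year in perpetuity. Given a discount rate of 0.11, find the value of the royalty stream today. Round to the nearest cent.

€18720.00

D₁ = D₀ × (1 + g) = €1,260.00 × 1.04 = €1,310.4000
Growing perpetuity: P = D₁ / (r − g) = €1,310.4000 / (0.11 − 0.04) = €18,720.00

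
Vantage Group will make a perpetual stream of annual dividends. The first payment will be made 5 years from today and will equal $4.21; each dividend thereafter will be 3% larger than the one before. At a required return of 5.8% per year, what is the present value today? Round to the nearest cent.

$120.00

Value at end of year 4: C₁ / (r − g) = $4.21 / (0.058 − 0.03) = $150.3571
Discount to today: PV = $150.3571 / (1 + 0.058)^4 = $150.3571 / 1.252976 = $120.00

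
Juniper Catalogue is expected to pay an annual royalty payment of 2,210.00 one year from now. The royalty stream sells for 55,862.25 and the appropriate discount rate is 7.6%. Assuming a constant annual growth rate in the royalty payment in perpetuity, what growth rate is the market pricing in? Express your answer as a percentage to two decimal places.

3.64%

P = D₁/(r−g) ⇒ g = r − D₁/P = 0.076 − 2,210.00/55,862.25 = 0.036438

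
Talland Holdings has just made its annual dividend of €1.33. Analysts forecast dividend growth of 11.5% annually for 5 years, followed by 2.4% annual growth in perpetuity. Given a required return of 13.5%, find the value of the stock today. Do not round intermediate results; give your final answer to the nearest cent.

D_1 = 1.48295
D_2 = 1.65349
D_3 = 1.84364
D_4 = 2.05566
D_5 = 2.29206
Terminal value at year 5: TV = D_5×(1+g_2)/(r−g_2) = 2.34707/0.111 = 21.14477
P_0 = D_1/(1+r)^1 + D_2/(1+r)^2 + D_3/(1+r)^3 + D_4/(1+r)^4 + D_5/(1+r)^5 + TV/(1+r)^5
    = 1.30656 + 1.28354 + 1.26092 + 1.23870 + 1.21688 + 11.22596 = 17.53257

€17.53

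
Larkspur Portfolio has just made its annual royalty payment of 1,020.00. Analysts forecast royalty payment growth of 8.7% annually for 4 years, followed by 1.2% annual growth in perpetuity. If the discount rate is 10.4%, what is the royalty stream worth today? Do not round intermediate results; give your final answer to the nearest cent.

D_1 = 1108.74000
D_2 = 1205.20038
D_3 = 1310.05281
D_4 = 1424.02741
Terminal value at year 4: TV = D_4×(1+g_2)/(r−g_2) = 1441.11574/0.092 = 15664.30149
P_0 = D_1/(1+r)^1 + D_2/(1+r)^2 + D_3/(1+r)^3 + D_4/(1+r)^4 + TV/(1+r)^4
    = 1004.29348 + 988.82881 + 973.60228 + 958.61022 + 10544.71241 = 14470.04721

14470.05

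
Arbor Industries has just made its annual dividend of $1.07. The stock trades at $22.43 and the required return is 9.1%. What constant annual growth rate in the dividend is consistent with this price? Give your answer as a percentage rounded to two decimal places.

P = D₀(1+g)/(r−g) ⇒ P(r−g) = D₀(1+g) ⇒ g(P+D₀) = P·r − D₀
g = (P·r − D₀)/(P + D₀) = ($22.43×0.091 − $1.07) / ($22.43 + $1.07) = 0.041325

4.13%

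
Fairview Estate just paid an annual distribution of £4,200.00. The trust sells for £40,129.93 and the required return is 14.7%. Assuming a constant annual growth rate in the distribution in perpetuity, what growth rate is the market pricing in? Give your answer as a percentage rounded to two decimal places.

3.83%

P = D₀(1+g)/(r−g) ⇒ P(r−g) = D₀(1+g) ⇒ g(P+D₀) = P·r − D₀
g = (P·r − D₀)/(P + D₀) = (£40,129.93×0.147 − £4,200.00) / (£40,129.93 + £4,200.00) = 0.038328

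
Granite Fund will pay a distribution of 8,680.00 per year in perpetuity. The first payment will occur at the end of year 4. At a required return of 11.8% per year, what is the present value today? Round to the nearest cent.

52639.57

Value at end of year 3: C / r = 8,680.00 / 0.118 = 73,559.3220
Discount to today: PV = 73,559.3220 / (1 + 0.118)^3 = 73,559.3220 / 1.397415 = 52,639.57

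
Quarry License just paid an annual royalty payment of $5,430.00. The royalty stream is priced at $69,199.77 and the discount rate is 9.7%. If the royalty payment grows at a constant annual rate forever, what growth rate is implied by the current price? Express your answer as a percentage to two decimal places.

P = D₀(1+g)/(r−g) ⇒ P(r−g) = D₀(1+g) ⇒ g(P+D₀) = P·r − D₀
g = (P·r − D₀)/(P + D₀) = ($69,199.77×0.097 − $5,430.00) / ($69,199.77 + $5,430.00) = 0.017183

1.72%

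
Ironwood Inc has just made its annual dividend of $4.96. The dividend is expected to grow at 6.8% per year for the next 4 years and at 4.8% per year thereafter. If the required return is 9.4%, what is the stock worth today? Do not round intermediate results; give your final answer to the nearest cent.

$121.33

D_1 = 5.29728
D_2 = 5.65750
D_3 = 6.04220
D_4 = 6.45307
Terminal value at year 4: TV = D_4×(1+g_2)/(r−g_2) = 6.76282/0.046 = 147.01787
P_0 = D_1/(1+r)^1 + D_2/(1+r)^2 + D_3/(1+r)^3 + D_4/(1+r)^4 + TV/(1+r)^4
    = 4.84212 + 4.72704 + 4.61470 + 4.50503 + 102.63627 = 121.32516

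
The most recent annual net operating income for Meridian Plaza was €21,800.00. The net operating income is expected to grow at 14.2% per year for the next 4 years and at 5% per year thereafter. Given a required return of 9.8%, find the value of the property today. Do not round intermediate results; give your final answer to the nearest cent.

€654325.68

D_1 = 24895.60000
D_2 = 28430.77520
D_3 = 32467.94528
D_4 = 37078.39351
Terminal value at year 4: TV = D_4×(1+g_2)/(r−g_2) = 38932.31318/0.048 = 811089.85799
P_0 = D_1/(1+r)^1 + D_2/(1+r)^2 + D_3/(1+r)^3 + D_4/(1+r)^4 + TV/(1+r)^4
    = 22673.58834 + 23582.18387 + 24527.18941 + 25510.06404 + 558032.65079 = 654325.67645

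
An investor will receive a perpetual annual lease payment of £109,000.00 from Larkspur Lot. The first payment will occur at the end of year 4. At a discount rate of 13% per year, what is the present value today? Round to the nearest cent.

Value at end of year 3: C / r = £109,000.00 / 0.13 = £838,461.5385
Discount to today: PV = £838,461.5385 / (1 + 0.13)^3 = £838,461.5385 / 1.442897 = £581,095.91

£581095.91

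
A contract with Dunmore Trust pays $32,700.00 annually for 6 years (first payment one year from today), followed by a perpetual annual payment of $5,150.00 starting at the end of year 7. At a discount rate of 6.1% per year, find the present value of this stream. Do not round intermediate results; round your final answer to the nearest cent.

$219473.92

PV of 6-year annuity: $32,700.00 × [1 − (1+0.061)^−6] / 0.061 = 160292.53723
Perpetuity value at year 6: $5,150.00 / 0.061 = 84426.22951
PV of perpetuity: 84426.22951 / (1+0.061)^6 = 59181.38037
Total PV = 160292.53723 + 59181.38037 = 219473.91760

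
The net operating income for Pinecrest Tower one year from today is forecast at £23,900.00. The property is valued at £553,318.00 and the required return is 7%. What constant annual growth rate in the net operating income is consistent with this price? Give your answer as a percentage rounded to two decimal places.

2.68%

P = D₁/(r−g) ⇒ g = r − D₁/P = 0.07 − £23,900.00/£553,318.00 = 0.026806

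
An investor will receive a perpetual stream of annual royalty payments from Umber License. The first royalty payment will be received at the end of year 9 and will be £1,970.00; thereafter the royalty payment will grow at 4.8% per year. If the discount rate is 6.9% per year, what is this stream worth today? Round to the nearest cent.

£55007.93

Value at end of year 8: C₁ / (r − g) = £1,970.00 / (0.069 − 0.048) = £93,809.5238
Discount to today: PV = £93,809.5238 / (1 + 0.069)^8 = £93,809.5238 / 1.705382 = £55,007.93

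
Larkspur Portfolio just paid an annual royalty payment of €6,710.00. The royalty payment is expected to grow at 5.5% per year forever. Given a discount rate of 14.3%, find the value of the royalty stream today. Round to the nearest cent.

€80443.75

D₁ = D₀ × (1 + g) = €6,710.00 × 1.055 = €7,079.0500
Growing perpetuity: P = D₁ / (r − g) = €7,079.0500 / (0.143 − 0.055) = €80,443.75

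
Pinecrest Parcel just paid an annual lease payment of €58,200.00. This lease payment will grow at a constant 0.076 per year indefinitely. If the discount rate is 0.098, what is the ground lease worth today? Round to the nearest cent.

D₁ = D₀ × (1 + g) = €58,200.00 × 1.076 = €62,623.2000
Growing perpetuity: P = D₁ / (r − g) = €62,623.2000 / (0.098 − 0.076) = €2,846,509.09

€2846509.09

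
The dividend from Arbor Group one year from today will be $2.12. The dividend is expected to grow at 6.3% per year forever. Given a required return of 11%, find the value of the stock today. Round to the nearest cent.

Growing perpetuity: P = D₁ / (r − g) = $2.1200 / (0.11 − 0.063) = $45.11

$45.11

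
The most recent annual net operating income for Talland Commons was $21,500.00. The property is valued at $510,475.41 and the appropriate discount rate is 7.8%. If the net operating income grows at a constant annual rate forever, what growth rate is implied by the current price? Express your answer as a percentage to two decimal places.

P = D₀(1+g)/(r−g) ⇒ P(r−g) = D₀(1+g) ⇒ g(P+D₀) = P·r − D₀
g = (P·r − D₀)/(P + D₀) = ($510,475.41×0.078 − $21,500.00) / ($510,475.41 + $21,500.00) = 0.034432

3.44%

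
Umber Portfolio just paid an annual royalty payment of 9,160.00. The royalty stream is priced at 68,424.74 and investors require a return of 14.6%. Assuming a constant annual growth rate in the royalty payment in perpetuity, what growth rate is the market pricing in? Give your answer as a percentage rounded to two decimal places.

1.07%

P = D₀(1+g)/(r−g) ⇒ P(r−g) = D₀(1+g) ⇒ g(P+D₀) = P·r − D₀
g = (P·r − D₀)/(P + D₀) = (68,424.74×0.146 − 9,160.00) / (68,424.74 + 9,160.00) = 0.010698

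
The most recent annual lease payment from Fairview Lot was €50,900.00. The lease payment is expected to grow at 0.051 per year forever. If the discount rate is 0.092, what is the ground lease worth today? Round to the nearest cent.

D₁ = D₀ × (1 + g) = €50,900.00 × 1.051 = €53,495.9000
Growing perpetuity: P = D₁ / (r − g) = €53,495.9000 / (0.092 − 0.051) = €1,304,778.05

€1304778.05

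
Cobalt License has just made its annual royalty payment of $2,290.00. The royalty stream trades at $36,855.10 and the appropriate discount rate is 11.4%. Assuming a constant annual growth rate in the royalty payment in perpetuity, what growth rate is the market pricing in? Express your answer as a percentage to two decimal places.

4.88%

P = D₀(1+g)/(r−g) ⇒ P(r−g) = D₀(1+g) ⇒ g(P+D₀) = P·r − D₀
g = (P·r − D₀)/(P + D₀) = ($36,855.10×0.114 − $2,290.00) / ($36,855.10 + $2,290.00) = 0.048831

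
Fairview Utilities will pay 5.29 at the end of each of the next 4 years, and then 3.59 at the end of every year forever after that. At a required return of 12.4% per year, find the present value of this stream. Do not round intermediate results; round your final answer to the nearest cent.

PV of 4-year annuity: 5.29 × [1 − (1+0.124)^−4] / 0.124 = 15.93315
Perpetuity value at year 4: 3.59 / 0.124 = 28.95161
PV of perpetuity: 28.95161 / (1+0.124)^4 = 18.13876
Total PV = 15.93315 + 18.13876 = 34.07191

34.07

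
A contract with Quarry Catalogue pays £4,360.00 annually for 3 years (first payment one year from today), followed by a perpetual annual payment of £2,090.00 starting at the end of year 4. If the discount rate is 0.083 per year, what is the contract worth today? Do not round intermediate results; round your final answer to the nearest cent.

PV of 3-year annuity: £4,360.00 × [1 − (1+0.083)^−3] / 0.083 = 11175.59642
Perpetuity value at year 3: £2,090.00 / 0.083 = 25180.72289
PV of perpetuity: 25180.72289 / (1+0.083)^3 = 19823.61360
Total PV = 11175.59642 + 19823.61360 = 30999.21002

£30999.21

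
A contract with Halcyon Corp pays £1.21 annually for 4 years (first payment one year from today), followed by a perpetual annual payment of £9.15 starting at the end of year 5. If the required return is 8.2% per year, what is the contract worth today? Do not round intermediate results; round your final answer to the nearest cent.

£85.40

PV of 4-year annuity: £1.21 × [1 − (1+0.082)^−4] / 0.082 = 3.98990
Perpetuity value at year 4: £9.15 / 0.082 = 111.58537
PV of perpetuity: 111.58537 / (1+0.082)^4 = 81.41383
Total PV = 3.98990 + 81.41383 = 85.40373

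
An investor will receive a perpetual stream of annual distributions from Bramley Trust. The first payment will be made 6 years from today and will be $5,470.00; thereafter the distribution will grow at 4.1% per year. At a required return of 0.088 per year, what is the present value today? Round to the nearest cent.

Value at end of year 5: C₁ / (r − g) = $5,470.00 / (0.088 − 0.041) = $116,382.9787
Discount to today: PV = $116,382.9787 / (1 + 0.088)^5 = $116,382.9787 / 1.524560 = $76,338.74

$76338.74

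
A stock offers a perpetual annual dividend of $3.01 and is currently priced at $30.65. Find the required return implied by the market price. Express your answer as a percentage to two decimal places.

P = C/r ⇒ r = C/P = $3.01/$30.65 = 0.098206

9.82%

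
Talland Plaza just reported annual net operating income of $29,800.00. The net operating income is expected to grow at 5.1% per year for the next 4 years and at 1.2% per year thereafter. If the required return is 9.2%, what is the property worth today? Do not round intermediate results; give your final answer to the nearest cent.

D_1 = 31319.80000
D_2 = 32917.10980
D_3 = 34595.88240
D_4 = 36360.27240
Terminal value at year 4: TV = D_4×(1+g_2)/(r−g_2) = 36796.59567/0.08 = 459957.44589
P_0 = D_1/(1+r)^1 + D_2/(1+r)^2 + D_3/(1+r)^3 + D_4/(1+r)^4 + TV/(1+r)^4
    = 28681.13553 + 27604.27971 + 26567.85529 + 25570.34424 + 323464.85462 = 431888.46938

$431888.47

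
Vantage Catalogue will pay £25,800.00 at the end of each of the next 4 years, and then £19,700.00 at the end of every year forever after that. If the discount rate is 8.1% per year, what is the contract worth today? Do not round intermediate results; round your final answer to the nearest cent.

£263368.96

PV of 4-year annuity: £25,800.00 × [1 − (1+0.081)^−4] / 0.081 = 85263.00865
Perpetuity value at year 4: £19,700.00 / 0.081 = 243209.87654
PV of perpetuity: 243209.87654 / (1+0.081)^4 = 178105.95133
Total PV = 85263.00865 + 178105.95133 = 263368.95998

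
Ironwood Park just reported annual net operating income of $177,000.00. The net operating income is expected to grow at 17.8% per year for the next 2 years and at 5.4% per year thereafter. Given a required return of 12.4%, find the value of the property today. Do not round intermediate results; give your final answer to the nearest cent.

D_1 = 208506.00000
D_2 = 245620.06800
Terminal value at year 2: TV = D_2×(1+g_2)/(r−g_2) = 258883.55167/0.07 = 3698336.45246
P_0 = D_1/(1+r)^1 + D_2/(1+r)^2 + TV/(1+r)^2
    = 185503.55872 + 194415.65140 + 2927344.23676 = 3307263.44687

$3307263.45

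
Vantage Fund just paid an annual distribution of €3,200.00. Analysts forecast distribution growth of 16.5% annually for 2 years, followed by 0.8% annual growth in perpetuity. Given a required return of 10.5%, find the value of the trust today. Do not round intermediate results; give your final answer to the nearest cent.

D_1 = 3728.00000
D_2 = 4343.12000
Terminal value at year 2: TV = D_2×(1+g_2)/(r−g_2) = 4377.86496/0.097 = 45132.62845
P_0 = D_1/(1+r)^1 + D_2/(1+r)^2 + TV/(1+r)^2
    = 3373.75566 + 3556.94601 + 36962.90285 = 43893.60452

€43893.60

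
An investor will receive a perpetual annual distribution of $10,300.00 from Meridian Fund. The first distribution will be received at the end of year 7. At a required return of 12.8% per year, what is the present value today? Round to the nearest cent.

Value at end of year 6: C / r = $10,300.00 / 0.128 = $80,468.7500
Discount to today: PV = $80,468.7500 / (1 + 0.128)^6 = $80,468.7500 / 2.059940 = $39,063.64

$39063.64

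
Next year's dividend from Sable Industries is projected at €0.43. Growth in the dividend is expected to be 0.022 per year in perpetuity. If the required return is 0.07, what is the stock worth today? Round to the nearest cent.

Growing perpetuity: P = D₁ / (r − g) = €0.4300 / (0.07 − 0.022) = €8.96

€8.96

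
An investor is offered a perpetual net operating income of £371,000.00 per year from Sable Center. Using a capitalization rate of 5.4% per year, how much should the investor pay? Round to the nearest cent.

£6870370.37

Level perpetuity: PV = C / r = £371,000.00 / 0.054 = £6,870,370.37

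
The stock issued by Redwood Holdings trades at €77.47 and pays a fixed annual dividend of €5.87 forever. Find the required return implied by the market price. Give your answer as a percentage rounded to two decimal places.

P = C/r ⇒ r = C/P = €5.87/€77.47 = 0.075771

7.58%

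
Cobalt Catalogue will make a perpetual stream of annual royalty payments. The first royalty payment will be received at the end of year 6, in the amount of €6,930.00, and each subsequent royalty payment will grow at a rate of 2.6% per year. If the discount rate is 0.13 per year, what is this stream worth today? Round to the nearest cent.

Value at end of year 5: C₁ / (r − g) = €6,930.00 / (0.13 − 0.026) = €66,634.6154
Discount to today: PV = €66,634.6154 / (1 + 0.13)^5 = €66,634.6154 / 1.842435 = €36,166.60

€36166.60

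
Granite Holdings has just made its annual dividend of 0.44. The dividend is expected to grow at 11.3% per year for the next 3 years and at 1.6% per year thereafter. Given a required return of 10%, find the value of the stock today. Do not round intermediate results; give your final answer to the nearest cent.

D_1 = 0.48972
D_2 = 0.54506
D_3 = 0.60665
Terminal value at year 3: TV = D_3×(1+g_2)/(r−g_2) = 0.61636/0.084 = 7.33758
P_0 = D_1/(1+r)^1 + D_2/(1+r)^2 + D_3/(1+r)^3 + TV/(1+r)^3
    = 0.44520 + 0.45046 + 0.45579 + 5.51283 = 6.86428

6.86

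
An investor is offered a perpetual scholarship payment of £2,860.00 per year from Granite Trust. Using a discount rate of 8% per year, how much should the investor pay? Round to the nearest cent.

£35750.00

Level perpetuity: PV = C / r = £2,860.00 / 0.08 = £35,750.00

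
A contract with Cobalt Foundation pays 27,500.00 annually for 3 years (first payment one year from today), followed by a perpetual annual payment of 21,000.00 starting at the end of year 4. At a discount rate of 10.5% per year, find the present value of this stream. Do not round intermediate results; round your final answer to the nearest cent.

216023.30

PV of 3-year annuity: 27,500.00 × [1 − (1+0.105)^−3] / 0.105 = 67790.89521
Perpetuity value at year 3: 21,000.00 / 0.105 = 200000.00000
PV of perpetuity: 200000.00000 / (1+0.105)^3 = 148232.40729
Total PV = 67790.89521 + 148232.40729 = 216023.30251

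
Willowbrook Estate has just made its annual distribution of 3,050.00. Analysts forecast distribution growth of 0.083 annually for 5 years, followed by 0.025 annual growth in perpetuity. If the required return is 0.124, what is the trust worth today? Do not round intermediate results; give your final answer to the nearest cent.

D_1 = 3303.15000
D_2 = 3577.31145
D_3 = 3874.22830
D_4 = 4195.78925
D_5 = 4544.03976
Terminal value at year 5: TV = D_5×(1+g_2)/(r−g_2) = 4657.64075/0.099 = 47046.87627
P_0 = D_1/(1+r)^1 + D_2/(1+r)^2 + D_3/(1+r)^3 + D_4/(1+r)^4 + D_5/(1+r)^5 + TV/(1+r)^5
    = 2938.74555 + 2831.54932 + 2728.26327 + 2628.74477 + 2532.85639 + 26224.01817 = 39884.17746

39884.18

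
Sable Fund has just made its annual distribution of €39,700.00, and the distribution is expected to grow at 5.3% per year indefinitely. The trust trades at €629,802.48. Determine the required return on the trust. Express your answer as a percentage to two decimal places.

D₁ = €39,700.00 × 1.053 = €41,804.1000
P = D₁/(r − g) ⇒ r = D₁/P + g = €41,804.1000/€629,802.48 + 0.053 = 0.066377 + 0.053 = 0.119377

11.94%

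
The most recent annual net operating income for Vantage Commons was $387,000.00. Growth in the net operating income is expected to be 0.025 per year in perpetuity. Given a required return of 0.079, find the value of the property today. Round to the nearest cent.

$7345833.33

D₁ = D₀ × (1 + g) = $387,000.00 × 1.025 = $396,675.0000
Growing perpetuity: P = D₁ / (r − g) = $396,675.0000 / (0.079 − 0.025) = $7,345,833.33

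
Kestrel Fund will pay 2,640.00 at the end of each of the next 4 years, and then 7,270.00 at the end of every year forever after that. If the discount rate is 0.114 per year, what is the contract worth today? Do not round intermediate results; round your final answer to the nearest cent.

PV of 4-year annuity: 2,640.00 × [1 − (1+0.114)^−4] / 0.114 = 8120.99471
Perpetuity value at year 4: 7,270.00 / 0.114 = 63771.92982
PV of perpetuity: 63771.92982 / (1+0.114)^4 = 41408.43302
Total PV = 8120.99471 + 41408.43302 = 49529.42773

49529.43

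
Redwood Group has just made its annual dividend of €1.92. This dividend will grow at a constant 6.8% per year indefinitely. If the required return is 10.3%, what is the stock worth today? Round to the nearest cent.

D₁ = D₀ × (1 + g) = €1.92 × 1.068 = €2.0506
Growing perpetuity: P = D₁ / (r − g) = €2.0506 / (0.103 − 0.068) = €58.59

€58.59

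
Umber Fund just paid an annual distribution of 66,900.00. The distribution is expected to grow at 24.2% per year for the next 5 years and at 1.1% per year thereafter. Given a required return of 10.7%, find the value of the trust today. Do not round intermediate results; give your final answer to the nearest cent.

1731182.28

D_1 = 83089.80000
D_2 = 103197.53160
D_3 = 128171.33425
D_4 = 159188.79714
D_5 = 197712.48604
Terminal value at year 5: TV = D_5×(1+g_2)/(r−g_2) = 199887.32339/0.096 = 2082159.61863
P_0 = D_1/(1+r)^1 + D_2/(1+r)^2 + D_3/(1+r)^3 + D_4/(1+r)^4 + D_5/(1+r)^5 + TV/(1+r)^5
    = 75058.53659 + 84212.01666 + 94481.77479 + 106003.94244 + 118931.25250 + 1252494.75285 = 1731182.27582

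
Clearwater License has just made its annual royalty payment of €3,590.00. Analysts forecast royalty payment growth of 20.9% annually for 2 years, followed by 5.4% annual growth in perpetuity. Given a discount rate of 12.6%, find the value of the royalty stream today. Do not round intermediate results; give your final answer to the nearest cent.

D_1 = 4340.31000
D_2 = 5247.43479
Terminal value at year 2: TV = D_2×(1+g_2)/(r−g_2) = 5530.79627/0.072 = 76816.61484
P_0 = D_1/(1+r)^1 + D_2/(1+r)^2 + TV/(1+r)^2
    = 3854.62700 + 4138.76025 + 60586.85143 = 68580.23868

€68580.24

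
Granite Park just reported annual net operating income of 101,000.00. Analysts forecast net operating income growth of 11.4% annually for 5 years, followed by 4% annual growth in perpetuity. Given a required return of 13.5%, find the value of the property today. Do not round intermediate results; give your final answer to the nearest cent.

1484763.11

D_1 = 112514.00000
D_2 = 125340.59600
D_3 = 139629.42394
D_4 = 155547.17827
D_5 = 173279.55660
Terminal value at year 5: TV = D_5×(1+g_2)/(r−g_2) = 180210.73886/0.095 = 1896955.14590
P_0 = D_1/(1+r)^1 + D_2/(1+r)^2 + D_3/(1+r)^3 + D_4/(1+r)^4 + D_5/(1+r)^5 + TV/(1+r)^5
    = 99131.27753 + 97297.13055 + 95496.91932 + 93730.01597 + 91995.80422 + 1007111.96198 = 1484763.10957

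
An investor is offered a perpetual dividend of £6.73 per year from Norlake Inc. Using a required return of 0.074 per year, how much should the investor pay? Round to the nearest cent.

Level perpetuity: PV = C / r = £6.73 / 0.074 = £90.95

£90.95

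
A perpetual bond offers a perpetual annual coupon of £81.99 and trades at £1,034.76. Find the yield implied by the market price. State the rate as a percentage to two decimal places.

P = C/r ⇒ r = C/P = £81.99/£1,034.76 = 0.079236

7.92%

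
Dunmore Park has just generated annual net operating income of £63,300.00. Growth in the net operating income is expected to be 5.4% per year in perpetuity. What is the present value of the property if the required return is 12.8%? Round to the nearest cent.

D₁ = D₀ × (1 + g) = £63,300.00 × 1.054 = £66,718.2000
Growing perpetuity: P = D₁ / (r − g) = £66,718.2000 / (0.128 − 0.054) = £901,597.30

£901597.30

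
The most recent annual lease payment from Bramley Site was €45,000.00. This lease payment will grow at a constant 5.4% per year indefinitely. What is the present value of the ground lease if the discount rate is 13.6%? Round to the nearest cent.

D₁ = D₀ × (1 + g) = €45,000.00 × 1.054 = €47,430.0000
Growing perpetuity: P = D₁ / (r − g) = €47,430.0000 / (0.136 − 0.054) = €578,414.63

€578414.63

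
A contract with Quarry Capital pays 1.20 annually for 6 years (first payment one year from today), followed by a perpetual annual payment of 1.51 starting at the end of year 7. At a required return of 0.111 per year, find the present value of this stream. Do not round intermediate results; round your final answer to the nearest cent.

PV of 6-year annuity: 1.20 × [1 − (1+0.111)^−6] / 0.111 = 5.06205
Perpetuity value at year 6: 1.51 / 0.111 = 13.60360
PV of perpetuity: 13.60360 / (1+0.111)^6 = 7.23385
Total PV = 5.06205 + 7.23385 = 12.29591

12.30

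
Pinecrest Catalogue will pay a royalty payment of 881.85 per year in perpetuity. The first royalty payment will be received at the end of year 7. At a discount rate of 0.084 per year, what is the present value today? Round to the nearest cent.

6470.53

Value at end of year 6: C / r = 881.85 / 0.084 = 10,498.2143
Discount to today: PV = 10,498.2143 / (1 + 0.084)^6 = 10,498.2143 / 1.622466 = 6,470.53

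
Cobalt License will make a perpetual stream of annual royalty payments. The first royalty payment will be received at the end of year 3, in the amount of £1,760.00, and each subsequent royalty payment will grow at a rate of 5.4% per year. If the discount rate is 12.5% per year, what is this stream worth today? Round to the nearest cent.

£19586.16

Value at end of year 2: C₁ / (r − g) = £1,760.00 / (0.125 − 0.054) = £24,788.7324
Discount to today: PV = £24,788.7324 / (1 + 0.125)^2 = £24,788.7324 / 1.265625 = £19,586.16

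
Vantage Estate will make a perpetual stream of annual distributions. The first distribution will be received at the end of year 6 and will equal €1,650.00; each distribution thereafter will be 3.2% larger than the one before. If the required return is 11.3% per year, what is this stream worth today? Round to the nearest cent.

€11926.78

Value at end of year 5: C₁ / (r − g) = €1,650.00 / (0.113 − 0.032) = €20,370.3704
Discount to today: PV = €20,370.3704 / (1 + 0.113)^5 = €20,370.3704 / 1.707953 = €11,926.78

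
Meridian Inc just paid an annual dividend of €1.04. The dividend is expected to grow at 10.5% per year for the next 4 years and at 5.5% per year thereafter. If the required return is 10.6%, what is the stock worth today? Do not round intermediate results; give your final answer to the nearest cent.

D_1 = 1.14920
D_2 = 1.26987
D_3 = 1.40320
D_4 = 1.55054
Terminal value at year 4: TV = D_4×(1+g_2)/(r−g_2) = 1.63582/0.051 = 32.07486
P_0 = D_1/(1+r)^1 + D_2/(1+r)^2 + D_3/(1+r)^3 + D_4/(1+r)^4 + TV/(1+r)^4
    = 1.03906 + 1.03812 + 1.03718 + 1.03624 + 21.43602 = 25.58663

€25.59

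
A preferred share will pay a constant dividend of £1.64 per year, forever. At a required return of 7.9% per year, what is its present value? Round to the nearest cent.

Level perpetuity: PV = C / r = £1.64 / 0.079 = £20.76

£20.76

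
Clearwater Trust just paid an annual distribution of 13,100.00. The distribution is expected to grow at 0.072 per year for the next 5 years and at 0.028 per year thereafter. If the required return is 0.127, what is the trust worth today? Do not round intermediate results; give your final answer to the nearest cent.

D_1 = 14043.20000
D_2 = 15054.31040
D_3 = 16138.22075
D_4 = 17300.17264
D_5 = 18545.78507
Terminal value at year 5: TV = D_5×(1+g_2)/(r−g_2) = 19065.06706/0.099 = 192576.43490
P_0 = D_1/(1+r)^1 + D_2/(1+r)^2 + D_3/(1+r)^3 + D_4/(1+r)^4 + D_5/(1+r)^5 + TV/(1+r)^5
    = 12460.69210 + 11852.58379 + 11274.15246 + 10723.94981 + 10200.59823 + 105921.36340 = 162433.33979

162433.34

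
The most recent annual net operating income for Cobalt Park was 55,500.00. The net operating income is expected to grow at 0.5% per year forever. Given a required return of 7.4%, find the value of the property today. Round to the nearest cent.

808369.57

D₁ = D₀ × (1 + g) = 55,500.00 × 1.005 = 55,777.5000
Growing perpetuity: P = D₁ / (r − g) = 55,777.5000 / (0.074 − 0.005) = 808,369.57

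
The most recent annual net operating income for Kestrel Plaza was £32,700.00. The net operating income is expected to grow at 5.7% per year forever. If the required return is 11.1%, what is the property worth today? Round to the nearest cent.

D₁ = D₀ × (1 + g) = £32,700.00 × 1.057 = £34,563.9000
Growing perpetuity: P = D₁ / (r − g) = £34,563.9000 / (0.111 − 0.057) = £640,072.22

£640072.22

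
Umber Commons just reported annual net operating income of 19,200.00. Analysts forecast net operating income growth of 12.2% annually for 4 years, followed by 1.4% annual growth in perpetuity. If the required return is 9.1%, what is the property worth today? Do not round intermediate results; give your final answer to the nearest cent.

365239.79

D_1 = 21542.40000
D_2 = 24170.57280
D_3 = 27119.38268
D_4 = 30427.94737
Terminal value at year 4: TV = D_4×(1+g_2)/(r−g_2) = 30853.93863/0.077 = 400700.50171
P_0 = D_1/(1+r)^1 + D_2/(1+r)^2 + D_3/(1+r)^3 + D_4/(1+r)^4 + TV/(1+r)^4
    = 19745.55454 + 20306.61062 + 20883.60873 + 21477.00182 + 282827.01104 = 365239.78675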